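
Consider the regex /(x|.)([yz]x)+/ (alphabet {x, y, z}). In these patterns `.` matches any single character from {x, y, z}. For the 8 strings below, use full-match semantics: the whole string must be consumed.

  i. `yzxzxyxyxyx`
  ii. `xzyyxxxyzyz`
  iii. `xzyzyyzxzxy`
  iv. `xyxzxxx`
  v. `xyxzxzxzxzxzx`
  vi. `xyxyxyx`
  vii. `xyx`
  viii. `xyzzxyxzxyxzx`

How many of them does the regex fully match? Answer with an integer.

i → match
ii → no match — must end with `x`
iii → no match — must end with `x`
iv → no match
v → match
vi → match
vii → match
viii → no match
Total matched: 4

4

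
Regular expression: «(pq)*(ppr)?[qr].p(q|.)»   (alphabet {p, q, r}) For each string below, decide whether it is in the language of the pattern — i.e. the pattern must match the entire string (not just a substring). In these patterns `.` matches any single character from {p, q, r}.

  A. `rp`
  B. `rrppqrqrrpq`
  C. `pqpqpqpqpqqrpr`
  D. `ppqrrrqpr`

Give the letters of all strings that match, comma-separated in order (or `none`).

A → no match
B → no match
C → match
D → no match

C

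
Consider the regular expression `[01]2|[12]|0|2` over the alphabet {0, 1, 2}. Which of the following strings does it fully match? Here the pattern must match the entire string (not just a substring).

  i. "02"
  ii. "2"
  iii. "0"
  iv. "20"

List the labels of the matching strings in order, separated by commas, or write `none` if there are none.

i, ii, iii

i → match
ii → match
iii → match
iv → no match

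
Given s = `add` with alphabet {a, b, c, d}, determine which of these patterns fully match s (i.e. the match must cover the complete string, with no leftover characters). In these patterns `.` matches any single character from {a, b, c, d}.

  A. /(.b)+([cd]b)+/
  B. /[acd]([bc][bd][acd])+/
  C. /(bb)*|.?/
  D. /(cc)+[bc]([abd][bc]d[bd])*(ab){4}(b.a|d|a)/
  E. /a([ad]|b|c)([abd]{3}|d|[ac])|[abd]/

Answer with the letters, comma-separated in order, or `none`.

A → no match — must end with `b`
B → no match
C → no match
D → no match — must start with `cc`
E → match

E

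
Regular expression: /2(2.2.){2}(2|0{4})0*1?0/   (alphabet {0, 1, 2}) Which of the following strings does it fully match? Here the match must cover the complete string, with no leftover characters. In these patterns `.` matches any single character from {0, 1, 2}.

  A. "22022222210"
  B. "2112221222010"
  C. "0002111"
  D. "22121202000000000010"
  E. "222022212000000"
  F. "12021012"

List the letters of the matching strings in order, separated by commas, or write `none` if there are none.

A → no match
B → no match — must start with "22"
C → no match — must start with "22"
D → match
E → no match
F → no match — must start with "22"

D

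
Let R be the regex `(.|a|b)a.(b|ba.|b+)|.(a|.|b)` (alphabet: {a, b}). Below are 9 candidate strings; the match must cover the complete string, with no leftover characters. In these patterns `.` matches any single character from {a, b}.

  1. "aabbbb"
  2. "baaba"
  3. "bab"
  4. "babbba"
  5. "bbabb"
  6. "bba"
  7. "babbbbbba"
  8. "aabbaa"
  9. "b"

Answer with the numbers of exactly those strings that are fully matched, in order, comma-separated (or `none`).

1 → match
2 → no match
3 → no match
4 → no match
5 → no match
6 → no match
7 → no match
8 → match
9 → no match

1, 8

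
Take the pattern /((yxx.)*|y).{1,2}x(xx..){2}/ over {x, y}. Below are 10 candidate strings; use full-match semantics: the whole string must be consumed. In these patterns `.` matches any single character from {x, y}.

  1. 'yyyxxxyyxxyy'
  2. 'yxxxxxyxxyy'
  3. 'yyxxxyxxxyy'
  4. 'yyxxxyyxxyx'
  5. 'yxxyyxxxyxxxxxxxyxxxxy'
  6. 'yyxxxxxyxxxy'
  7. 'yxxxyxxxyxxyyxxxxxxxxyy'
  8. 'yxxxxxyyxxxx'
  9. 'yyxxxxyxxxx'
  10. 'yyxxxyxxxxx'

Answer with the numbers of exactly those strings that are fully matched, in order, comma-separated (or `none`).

1, 2, 3, 4, 5, 6, 7, 8, 9, 10

1 → match
2 → match
3 → match
4 → match
5 → match
6 → match
7 → match
8 → match
9 → match
10 → match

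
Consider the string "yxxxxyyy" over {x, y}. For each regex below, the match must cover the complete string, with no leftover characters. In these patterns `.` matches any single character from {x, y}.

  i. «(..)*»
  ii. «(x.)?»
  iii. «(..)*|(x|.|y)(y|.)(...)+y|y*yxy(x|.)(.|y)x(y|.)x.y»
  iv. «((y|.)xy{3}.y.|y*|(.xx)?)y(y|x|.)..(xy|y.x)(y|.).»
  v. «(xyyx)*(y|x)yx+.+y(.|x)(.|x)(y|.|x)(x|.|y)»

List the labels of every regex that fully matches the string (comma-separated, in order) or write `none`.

i → match
ii → no match
iii → match
iv → match
v → no match

i, iii, iv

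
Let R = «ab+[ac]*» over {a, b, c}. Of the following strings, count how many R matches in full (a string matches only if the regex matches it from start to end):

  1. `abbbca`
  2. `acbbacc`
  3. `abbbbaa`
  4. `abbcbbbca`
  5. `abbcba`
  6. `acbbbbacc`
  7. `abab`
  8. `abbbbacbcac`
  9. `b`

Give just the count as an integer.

1. `abbbca` → match
2. `acbbacc` → no match — must start with `ab`
3. `abbbbaa` → match
4. `abbcbbbca` → no match
5. `abbcba` → no match
6. `acbbbbacc` → no match — must start with `ab`
7. `abab` → no match
8. `abbbbacbcac` → no match
9. `b` → no match — must start with `ab`
Total matched: 2

2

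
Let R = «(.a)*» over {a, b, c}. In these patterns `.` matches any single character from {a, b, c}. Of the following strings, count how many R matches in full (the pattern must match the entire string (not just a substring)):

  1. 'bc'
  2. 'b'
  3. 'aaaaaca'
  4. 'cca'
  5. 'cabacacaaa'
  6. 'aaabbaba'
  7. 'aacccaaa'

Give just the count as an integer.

1

1 → no match
2 → no match
3 → no match
4 → no match
5 → match
6 → no match
7 → no match
Total matched: 1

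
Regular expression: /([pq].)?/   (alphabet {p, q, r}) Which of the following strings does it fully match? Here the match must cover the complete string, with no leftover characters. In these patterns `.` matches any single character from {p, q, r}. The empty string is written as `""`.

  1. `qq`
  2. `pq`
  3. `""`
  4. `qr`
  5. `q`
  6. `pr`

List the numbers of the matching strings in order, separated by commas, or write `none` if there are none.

1 → match
2 → match
3 → match
4 → match
5 → no match
6 → match

1, 2, 3, 4, 6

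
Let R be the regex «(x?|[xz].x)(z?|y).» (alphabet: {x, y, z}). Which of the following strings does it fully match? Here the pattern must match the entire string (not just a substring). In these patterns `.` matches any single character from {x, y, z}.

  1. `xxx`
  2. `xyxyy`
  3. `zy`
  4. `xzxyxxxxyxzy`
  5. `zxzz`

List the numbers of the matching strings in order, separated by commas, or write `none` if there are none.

2, 3

1 → no match
2 → match
3 → match
4 → no match
5 → no match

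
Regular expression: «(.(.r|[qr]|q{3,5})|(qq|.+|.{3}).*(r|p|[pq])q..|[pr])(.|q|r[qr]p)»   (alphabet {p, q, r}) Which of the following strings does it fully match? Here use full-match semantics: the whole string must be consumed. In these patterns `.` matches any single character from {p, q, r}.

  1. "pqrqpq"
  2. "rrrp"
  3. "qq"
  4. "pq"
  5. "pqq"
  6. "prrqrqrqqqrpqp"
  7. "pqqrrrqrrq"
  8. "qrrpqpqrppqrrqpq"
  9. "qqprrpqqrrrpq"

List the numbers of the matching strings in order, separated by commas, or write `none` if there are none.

1 → no match
2 → match
3 → no match
4 → match
5 → match
6 → no match
7 → match
8 → no match
9 → no match

2, 4, 5, 7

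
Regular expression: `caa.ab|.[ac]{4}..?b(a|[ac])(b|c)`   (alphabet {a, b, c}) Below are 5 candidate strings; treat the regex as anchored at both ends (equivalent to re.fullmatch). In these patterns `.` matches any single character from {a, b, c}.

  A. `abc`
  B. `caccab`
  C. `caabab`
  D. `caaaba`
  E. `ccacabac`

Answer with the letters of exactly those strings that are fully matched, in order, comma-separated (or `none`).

A. `abc` → no match
B. `caccab` → no match
C. `caabab` → match
D. `caaaba` → no match
E. `ccacabac` → no match

C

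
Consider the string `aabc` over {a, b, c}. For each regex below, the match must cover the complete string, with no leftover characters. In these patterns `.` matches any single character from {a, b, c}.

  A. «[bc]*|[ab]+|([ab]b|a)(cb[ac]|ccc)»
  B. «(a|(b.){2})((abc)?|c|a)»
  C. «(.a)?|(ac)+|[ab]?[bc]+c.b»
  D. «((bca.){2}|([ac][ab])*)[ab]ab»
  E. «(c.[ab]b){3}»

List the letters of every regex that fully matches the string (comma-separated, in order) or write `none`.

B

A → no match
B → match
C → no match
D → no match — must end with `ab`
E → no match — must start with `c`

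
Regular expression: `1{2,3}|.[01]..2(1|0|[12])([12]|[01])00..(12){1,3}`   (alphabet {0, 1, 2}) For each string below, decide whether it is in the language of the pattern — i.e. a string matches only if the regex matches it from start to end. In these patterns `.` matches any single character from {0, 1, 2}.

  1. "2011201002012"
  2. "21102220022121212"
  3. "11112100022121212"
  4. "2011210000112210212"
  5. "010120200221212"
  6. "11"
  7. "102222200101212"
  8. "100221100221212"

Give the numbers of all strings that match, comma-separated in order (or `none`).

1, 2, 3, 5, 6, 7, 8

1 → match
2 → match
3 → match
4 → no match
5 → match
6. "11" → match
7 → match
8 → match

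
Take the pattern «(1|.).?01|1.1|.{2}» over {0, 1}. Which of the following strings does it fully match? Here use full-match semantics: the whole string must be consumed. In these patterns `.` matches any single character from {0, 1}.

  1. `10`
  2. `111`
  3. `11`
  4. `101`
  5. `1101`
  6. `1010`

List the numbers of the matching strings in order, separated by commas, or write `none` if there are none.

1 → match
2 → match
3 → match
4 → match
5 → match
6 → no match

1, 2, 3, 4, 5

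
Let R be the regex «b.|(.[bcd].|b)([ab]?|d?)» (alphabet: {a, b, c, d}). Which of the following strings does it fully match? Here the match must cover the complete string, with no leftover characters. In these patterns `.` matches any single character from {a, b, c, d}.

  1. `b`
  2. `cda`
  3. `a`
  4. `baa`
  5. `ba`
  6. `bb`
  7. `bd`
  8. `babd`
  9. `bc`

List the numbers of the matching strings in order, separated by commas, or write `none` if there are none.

1, 2, 5, 6, 7, 9

1 → match
2 → match
3 → no match
4 → no match
5 → match
6 → match
7 → match
8 → no match
9 → match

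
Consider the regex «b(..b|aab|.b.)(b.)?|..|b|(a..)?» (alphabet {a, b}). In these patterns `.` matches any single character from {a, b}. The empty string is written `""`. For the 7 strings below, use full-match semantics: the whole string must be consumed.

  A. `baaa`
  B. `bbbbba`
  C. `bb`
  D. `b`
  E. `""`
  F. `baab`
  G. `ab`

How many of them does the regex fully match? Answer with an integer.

6

A → no match
B → match
C → match
D → match
E → match
F → match
G → match
Total matched: 6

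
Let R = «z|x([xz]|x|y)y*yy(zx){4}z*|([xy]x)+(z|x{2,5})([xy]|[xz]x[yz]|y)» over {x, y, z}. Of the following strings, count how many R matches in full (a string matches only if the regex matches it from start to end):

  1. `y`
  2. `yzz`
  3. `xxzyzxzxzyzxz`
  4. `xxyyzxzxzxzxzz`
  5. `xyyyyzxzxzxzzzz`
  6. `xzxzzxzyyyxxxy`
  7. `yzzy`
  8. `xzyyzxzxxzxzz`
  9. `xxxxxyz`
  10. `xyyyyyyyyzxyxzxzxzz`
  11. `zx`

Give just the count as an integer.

1 → no match
2 → no match
3 → no match
4 → match
5 → no match
6 → no match
7 → no match
8 → no match
9 → no match
10 → no match
11 → no match
Total matched: 1

1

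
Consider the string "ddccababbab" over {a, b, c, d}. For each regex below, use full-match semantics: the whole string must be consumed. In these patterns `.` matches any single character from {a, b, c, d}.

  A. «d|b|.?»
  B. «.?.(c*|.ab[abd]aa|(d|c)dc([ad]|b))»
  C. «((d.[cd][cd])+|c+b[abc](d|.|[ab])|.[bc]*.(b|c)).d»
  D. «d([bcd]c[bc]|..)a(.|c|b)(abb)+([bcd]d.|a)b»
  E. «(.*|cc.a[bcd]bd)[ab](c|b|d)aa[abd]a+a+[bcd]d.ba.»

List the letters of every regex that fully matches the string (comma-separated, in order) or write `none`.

A → no match
B → no match
C → no match — must end with "d"
D → match
E → no match

D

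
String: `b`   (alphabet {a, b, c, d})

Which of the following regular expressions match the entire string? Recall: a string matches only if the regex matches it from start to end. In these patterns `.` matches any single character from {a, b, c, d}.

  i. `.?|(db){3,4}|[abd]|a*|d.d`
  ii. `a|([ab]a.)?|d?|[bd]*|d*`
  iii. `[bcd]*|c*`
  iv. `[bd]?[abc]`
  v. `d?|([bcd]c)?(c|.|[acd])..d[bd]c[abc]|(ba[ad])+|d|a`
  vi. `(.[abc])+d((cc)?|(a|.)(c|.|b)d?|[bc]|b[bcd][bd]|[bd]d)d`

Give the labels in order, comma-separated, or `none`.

i → match
ii → match
iii → match
iv → match
v → no match
vi → no match — must end with `d`

i, ii, iii, iv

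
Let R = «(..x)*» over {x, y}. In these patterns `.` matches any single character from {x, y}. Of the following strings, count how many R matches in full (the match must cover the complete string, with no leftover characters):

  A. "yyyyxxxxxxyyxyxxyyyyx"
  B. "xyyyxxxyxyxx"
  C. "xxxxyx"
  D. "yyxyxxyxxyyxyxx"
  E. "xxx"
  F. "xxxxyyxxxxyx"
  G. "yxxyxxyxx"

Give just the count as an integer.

4

A → no match
B → no match
C → match
D → match
E → match
F → no match
G → match
Total matched: 4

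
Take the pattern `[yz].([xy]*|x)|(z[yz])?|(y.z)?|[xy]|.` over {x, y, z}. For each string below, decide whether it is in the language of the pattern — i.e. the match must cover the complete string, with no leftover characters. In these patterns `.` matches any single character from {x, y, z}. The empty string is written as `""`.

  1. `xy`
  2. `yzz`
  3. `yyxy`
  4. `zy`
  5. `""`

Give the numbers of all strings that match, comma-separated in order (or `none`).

1 → no match
2 → match
3 → match
4 → match
5 → match

2, 3, 4, 5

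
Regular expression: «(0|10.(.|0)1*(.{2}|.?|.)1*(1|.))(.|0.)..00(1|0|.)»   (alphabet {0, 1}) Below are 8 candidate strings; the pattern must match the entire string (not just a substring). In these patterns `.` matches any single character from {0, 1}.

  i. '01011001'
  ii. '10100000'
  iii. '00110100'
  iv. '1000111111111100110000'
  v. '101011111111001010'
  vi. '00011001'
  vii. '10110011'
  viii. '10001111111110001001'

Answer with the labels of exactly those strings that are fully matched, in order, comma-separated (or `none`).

iv, vi, viii

i → no match
ii → no match
iii → no match
iv → match
v → no match
vi → match
vii → no match
viii → match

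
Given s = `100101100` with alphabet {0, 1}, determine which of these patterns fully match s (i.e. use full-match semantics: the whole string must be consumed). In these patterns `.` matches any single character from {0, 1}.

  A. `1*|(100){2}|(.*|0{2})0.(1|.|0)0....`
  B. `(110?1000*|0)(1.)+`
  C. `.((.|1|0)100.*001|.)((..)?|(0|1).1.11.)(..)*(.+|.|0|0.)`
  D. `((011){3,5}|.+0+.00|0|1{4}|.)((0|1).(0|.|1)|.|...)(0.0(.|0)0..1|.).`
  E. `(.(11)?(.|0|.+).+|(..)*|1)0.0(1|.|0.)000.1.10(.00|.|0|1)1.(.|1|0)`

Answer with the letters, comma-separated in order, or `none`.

A → match
B → no match
C → match
D → no match
E → no match

A, C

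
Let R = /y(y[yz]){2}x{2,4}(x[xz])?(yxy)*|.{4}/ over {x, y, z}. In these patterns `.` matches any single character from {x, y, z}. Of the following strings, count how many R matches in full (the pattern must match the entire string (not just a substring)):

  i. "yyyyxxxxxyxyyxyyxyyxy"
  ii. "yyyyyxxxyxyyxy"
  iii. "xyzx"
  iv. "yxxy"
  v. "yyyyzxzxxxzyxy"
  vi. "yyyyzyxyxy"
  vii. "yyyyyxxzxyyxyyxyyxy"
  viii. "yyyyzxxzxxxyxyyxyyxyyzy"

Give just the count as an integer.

3

i → no match
ii → match
iii → match
iv → match
v → no match
vi → no match
vii → no match
viii → no match
Total matched: 3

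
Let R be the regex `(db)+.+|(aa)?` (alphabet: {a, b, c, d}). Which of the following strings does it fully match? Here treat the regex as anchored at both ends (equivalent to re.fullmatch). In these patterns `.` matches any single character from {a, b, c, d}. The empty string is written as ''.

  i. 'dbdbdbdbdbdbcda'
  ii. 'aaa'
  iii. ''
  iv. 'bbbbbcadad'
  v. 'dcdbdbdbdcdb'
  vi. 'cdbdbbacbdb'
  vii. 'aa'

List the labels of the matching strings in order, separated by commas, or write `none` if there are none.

i, iii, vii

i → match
ii → no match
iii → match
iv → no match
v → no match
vi → no match
vii → match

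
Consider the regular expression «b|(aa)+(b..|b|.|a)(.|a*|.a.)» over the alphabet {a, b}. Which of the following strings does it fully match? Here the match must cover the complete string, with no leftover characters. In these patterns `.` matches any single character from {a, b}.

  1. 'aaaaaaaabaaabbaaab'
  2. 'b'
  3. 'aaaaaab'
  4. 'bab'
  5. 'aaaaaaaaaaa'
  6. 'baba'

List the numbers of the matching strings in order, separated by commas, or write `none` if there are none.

1 → no match
2 → match
3 → match
4 → no match
5 → match
6 → no match

2, 3, 5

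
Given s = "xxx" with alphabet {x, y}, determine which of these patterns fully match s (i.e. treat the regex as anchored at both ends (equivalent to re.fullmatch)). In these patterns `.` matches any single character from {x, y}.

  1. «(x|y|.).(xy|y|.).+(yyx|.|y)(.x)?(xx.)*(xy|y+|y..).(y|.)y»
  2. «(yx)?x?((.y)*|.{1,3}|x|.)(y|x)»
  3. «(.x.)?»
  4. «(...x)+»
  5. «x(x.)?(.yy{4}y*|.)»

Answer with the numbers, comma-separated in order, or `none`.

1 → no match — must end with "y"
2 → match
3 → match
4 → no match
5 → no match

2, 3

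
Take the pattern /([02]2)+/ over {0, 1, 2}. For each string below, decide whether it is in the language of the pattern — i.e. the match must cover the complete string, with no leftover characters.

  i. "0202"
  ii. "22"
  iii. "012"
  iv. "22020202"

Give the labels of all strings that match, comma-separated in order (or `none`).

i, ii, iv

i → match
ii → match
iii → no match
iv → match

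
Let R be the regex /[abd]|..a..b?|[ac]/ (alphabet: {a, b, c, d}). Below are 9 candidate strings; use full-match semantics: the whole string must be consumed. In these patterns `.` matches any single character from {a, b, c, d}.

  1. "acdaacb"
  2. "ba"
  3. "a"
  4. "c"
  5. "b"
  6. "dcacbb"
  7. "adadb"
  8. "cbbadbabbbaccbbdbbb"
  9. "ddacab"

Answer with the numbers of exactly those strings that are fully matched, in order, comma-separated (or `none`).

3, 4, 5, 6, 7, 9

1 → no match
2 → no match
3 → match
4 → match
5 → match
6 → match
7 → match
8 → no match
9 → match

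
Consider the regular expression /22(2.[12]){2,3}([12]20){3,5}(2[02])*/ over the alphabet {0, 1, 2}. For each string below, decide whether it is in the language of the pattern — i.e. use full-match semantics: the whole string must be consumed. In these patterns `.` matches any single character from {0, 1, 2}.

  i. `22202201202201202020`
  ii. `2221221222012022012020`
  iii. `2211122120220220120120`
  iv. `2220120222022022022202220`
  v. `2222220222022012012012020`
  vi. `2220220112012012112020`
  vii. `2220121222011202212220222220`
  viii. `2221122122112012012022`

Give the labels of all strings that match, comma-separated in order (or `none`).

ii, iv, v, viii

i → no match
ii → match
iii → no match — must start with `222`
iv → match
v → match
vi → no match
vii → no match
viii → match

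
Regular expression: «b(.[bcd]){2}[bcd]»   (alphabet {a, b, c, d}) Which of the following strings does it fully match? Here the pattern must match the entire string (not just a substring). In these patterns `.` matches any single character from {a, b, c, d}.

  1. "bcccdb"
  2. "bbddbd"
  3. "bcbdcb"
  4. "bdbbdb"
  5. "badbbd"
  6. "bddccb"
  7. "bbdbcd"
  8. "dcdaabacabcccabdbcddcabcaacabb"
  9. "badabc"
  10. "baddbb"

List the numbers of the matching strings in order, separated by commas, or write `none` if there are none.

1, 2, 3, 4, 5, 6, 7, 9, 10

1 → match
2 → match
3 → match
4 → match
5 → match
6 → match
7 → match
8 → no match — must start with "b"
9 → match
10 → match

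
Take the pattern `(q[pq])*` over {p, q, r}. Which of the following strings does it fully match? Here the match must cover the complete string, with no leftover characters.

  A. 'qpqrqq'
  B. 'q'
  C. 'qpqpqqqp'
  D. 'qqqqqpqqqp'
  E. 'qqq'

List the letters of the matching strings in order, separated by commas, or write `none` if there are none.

C, D

A. 'qpqrqq' → no match
B. 'q' → no match
C. 'qpqpqqqp' → match
D. 'qqqqqpqqqp' → match
E. 'qqq' → no match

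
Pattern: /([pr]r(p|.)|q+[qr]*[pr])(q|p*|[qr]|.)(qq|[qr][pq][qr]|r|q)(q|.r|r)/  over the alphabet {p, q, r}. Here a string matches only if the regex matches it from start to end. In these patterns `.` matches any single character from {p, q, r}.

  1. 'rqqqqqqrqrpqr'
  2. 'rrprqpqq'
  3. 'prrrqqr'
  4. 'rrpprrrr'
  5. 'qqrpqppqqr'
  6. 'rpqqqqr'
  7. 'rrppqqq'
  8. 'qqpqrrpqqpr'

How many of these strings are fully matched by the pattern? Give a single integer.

1 → no match
2 → match
3 → match
4 → no match
5 → no match
6 → no match
7 → match
8 → no match
Total matched: 3

3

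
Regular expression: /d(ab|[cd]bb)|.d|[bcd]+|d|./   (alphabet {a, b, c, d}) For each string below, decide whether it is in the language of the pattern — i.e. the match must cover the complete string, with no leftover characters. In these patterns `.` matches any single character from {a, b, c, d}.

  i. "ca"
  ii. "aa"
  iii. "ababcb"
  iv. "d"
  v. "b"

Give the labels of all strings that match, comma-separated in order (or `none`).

i → no match
ii → no match
iii → no match
iv → match
v → match

iv, v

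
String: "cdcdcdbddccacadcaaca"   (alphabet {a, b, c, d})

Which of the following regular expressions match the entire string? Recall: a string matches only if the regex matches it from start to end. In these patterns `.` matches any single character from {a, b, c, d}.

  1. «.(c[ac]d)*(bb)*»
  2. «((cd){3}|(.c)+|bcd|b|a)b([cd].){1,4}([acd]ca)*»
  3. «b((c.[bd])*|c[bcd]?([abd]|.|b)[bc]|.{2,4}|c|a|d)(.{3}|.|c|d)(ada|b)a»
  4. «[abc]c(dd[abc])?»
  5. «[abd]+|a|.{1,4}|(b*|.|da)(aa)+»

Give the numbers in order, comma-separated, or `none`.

2

1 → no match
2 → match
3 → no match — must start with "b"
4 → no match
5 → no match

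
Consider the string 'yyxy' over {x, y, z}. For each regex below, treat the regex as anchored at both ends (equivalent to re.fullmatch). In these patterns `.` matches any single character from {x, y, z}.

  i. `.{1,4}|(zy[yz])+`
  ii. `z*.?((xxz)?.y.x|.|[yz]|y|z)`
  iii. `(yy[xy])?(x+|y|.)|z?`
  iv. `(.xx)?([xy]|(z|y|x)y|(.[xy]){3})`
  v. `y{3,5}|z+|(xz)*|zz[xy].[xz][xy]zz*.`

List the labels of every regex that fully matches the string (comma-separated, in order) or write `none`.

i, iii

i → match
ii → no match
iii → match
iv → no match
v → no match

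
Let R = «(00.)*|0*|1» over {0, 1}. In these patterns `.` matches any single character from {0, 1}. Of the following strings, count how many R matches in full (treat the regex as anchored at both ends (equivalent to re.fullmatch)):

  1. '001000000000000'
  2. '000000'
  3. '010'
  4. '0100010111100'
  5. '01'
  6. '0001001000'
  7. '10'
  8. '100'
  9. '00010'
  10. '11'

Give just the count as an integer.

2

1 → match
2 → match
3 → no match
4 → no match
5 → no match
6 → no match
7 → no match
8 → no match
9 → no match
10 → no match
Total matched: 2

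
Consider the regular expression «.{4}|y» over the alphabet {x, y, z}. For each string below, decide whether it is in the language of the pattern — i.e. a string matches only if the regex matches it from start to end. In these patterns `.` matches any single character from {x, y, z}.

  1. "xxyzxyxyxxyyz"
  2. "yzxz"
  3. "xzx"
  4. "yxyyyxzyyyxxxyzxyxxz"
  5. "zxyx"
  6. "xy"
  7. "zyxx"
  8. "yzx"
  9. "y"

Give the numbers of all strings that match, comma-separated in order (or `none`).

1 → no match
2 → match
3 → no match
4 → no match
5 → match
6 → no match
7 → match
8 → no match
9 → match

2, 5, 7, 9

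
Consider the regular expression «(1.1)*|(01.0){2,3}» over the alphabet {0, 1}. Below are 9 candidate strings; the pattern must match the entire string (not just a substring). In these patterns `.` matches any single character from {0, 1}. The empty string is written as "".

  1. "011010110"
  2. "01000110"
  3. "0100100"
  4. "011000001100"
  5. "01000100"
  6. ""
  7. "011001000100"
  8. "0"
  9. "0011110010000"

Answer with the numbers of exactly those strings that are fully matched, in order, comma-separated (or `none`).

1 → no match
2 → match
3 → no match
4 → no match
5 → match
6 → match
7 → match
8 → no match
9 → no match

2, 5, 6, 7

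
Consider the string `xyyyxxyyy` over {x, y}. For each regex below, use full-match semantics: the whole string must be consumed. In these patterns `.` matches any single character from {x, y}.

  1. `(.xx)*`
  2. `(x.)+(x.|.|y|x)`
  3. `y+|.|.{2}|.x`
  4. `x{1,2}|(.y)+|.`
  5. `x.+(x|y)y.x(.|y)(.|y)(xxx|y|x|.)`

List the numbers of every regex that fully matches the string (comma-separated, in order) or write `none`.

1 → no match
2 → no match
3 → no match
4 → no match
5 → match

5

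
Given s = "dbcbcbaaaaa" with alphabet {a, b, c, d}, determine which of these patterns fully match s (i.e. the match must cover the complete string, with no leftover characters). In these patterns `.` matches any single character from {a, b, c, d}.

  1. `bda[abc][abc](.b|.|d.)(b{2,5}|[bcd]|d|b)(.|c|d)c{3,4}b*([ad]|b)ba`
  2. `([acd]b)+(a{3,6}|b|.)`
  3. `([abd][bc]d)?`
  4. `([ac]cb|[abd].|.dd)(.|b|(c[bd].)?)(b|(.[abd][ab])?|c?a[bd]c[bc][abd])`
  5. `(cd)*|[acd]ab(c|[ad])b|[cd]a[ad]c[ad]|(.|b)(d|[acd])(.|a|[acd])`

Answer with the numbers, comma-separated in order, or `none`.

1 → no match — must start with "bda"
2 → match
3 → no match
4 → no match
5 → no match

2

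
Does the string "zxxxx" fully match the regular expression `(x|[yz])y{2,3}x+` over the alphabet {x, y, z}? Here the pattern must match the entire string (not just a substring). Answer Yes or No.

No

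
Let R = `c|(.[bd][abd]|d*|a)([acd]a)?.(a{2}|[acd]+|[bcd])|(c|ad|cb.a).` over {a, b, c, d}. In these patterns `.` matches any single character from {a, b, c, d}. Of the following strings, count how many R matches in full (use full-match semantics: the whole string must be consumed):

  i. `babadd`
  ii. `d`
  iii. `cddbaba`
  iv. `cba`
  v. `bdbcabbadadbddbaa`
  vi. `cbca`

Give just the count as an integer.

0

i → no match
ii → no match
iii → no match
iv → no match
v → no match
vi → no match
Total matched: 0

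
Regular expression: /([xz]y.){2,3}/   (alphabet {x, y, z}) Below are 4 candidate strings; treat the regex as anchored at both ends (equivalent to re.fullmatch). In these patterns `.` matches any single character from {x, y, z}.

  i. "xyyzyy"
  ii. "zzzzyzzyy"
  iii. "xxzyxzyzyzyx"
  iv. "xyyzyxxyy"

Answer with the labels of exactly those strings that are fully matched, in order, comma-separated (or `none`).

i, iv

i → match
ii → no match
iii → no match
iv → match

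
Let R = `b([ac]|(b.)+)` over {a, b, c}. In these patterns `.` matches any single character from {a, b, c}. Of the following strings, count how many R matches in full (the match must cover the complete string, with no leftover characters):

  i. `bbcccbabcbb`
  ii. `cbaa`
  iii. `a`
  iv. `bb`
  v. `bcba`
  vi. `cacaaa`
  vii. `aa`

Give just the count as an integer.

0

i. `bbcccbabcbb` → no match
ii. `cbaa` → no match — must start with `b`
iii. `a` → no match — must start with `b`
iv. `bb` → no match
v. `bcba` → no match
vi. `cacaaa` → no match — must start with `b`
vii. `aa` → no match — must start with `b`
Total matched: 0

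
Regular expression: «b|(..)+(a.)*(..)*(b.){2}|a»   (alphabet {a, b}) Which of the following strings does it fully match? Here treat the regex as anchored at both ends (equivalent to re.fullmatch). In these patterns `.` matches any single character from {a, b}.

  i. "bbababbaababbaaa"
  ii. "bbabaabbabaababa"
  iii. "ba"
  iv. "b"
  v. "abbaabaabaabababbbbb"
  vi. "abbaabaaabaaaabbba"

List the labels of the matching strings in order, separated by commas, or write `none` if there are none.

i → no match
ii → match
iii → no match
iv → match
v → match
vi → match

ii, iv, v, vi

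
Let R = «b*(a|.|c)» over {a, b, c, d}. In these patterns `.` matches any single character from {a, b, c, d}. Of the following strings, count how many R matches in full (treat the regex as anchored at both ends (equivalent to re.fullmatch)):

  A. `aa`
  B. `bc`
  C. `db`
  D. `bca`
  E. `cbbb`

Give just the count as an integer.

A → no match
B → match
C → no match
D → no match
E → no match
Total matched: 1

1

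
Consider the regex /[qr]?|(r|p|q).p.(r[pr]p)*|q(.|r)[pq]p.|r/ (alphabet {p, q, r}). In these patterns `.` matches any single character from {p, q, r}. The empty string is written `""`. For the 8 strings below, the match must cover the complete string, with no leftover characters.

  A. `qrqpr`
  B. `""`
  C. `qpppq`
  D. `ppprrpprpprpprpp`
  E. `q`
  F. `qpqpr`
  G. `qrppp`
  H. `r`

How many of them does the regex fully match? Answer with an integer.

8

A → match
B → match
C → match
D → match
E → match
F → match
G → match
H → match
Total matched: 8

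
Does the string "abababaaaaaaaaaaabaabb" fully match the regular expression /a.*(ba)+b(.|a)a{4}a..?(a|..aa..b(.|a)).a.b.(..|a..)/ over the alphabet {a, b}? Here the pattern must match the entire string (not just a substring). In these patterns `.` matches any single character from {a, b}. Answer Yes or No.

Yes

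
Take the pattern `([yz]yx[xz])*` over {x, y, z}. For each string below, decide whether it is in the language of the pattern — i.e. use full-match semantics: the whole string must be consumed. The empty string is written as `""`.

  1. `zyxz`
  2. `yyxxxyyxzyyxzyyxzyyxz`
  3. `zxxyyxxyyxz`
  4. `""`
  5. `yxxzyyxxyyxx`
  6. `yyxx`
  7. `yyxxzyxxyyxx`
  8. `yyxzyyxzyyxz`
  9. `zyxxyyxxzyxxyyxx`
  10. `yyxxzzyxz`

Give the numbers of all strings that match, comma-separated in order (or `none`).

1, 4, 6, 7, 8, 9

1. `zyxz` → match
2 → no match
3. `zxxyyxxyyxz` → no match
4. `""` → match
5. `yxxzyyxxyyxx` → no match
6. `yyxx` → match
7. `yyxxzyxxyyxx` → match
8. `yyxzyyxzyyxz` → match
9 → match
10. `yyxxzzyxz` → no match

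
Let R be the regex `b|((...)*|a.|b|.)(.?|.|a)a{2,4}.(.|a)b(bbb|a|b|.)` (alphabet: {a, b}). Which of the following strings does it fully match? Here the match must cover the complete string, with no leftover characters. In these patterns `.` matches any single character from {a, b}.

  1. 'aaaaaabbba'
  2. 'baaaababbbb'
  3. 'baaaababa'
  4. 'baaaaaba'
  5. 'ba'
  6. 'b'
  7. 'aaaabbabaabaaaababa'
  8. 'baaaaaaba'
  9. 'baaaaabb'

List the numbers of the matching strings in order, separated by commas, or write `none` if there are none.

1, 2, 3, 4, 6, 7, 8, 9

1. 'aaaaaabbba' → match
2. 'baaaababbbb' → match
3. 'baaaababa' → match
4. 'baaaaaba' → match
5. 'ba' → no match
6. 'b' → match
7 → match
8. 'baaaaaaba' → match
9. 'baaaaabb' → match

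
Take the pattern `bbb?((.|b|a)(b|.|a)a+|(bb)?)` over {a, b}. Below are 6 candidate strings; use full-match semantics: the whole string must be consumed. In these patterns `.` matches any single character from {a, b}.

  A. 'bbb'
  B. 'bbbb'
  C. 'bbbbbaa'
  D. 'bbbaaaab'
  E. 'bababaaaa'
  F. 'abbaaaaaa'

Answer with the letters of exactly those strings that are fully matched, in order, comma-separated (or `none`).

A → match
B → match
C → match
D → no match
E → no match — must start with 'bb'
F → no match — must start with 'bb'

A, B, C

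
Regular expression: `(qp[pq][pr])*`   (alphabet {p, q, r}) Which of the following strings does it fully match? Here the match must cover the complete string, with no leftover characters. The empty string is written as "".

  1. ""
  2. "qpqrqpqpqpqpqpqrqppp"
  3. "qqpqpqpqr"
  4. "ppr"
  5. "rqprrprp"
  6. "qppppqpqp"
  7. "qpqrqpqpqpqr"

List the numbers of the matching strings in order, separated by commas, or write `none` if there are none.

1 → match
2 → match
3 → no match
4 → no match
5 → no match
6 → no match
7 → match

1, 2, 7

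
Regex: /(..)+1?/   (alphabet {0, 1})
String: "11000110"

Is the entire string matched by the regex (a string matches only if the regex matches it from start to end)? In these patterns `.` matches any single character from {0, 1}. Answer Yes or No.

Yes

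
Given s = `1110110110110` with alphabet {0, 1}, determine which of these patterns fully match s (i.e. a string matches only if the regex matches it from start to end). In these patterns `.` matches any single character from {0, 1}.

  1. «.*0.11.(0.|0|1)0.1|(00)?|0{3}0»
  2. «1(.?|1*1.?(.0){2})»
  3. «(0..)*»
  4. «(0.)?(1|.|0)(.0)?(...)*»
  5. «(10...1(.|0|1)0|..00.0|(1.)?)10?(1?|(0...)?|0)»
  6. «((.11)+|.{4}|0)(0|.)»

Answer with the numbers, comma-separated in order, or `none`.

4, 6

1 → no match
2 → no match
3 → no match
4 → match
5 → no match
6 → match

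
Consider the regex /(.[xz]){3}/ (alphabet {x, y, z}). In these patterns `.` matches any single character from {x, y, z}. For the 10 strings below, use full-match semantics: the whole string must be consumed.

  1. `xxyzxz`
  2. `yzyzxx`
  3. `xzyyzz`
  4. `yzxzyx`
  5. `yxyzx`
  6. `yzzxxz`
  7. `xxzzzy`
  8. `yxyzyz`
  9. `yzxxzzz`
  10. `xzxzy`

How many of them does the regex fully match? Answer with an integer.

1 → match
2 → match
3 → no match
4 → match
5 → no match
6 → match
7 → no match
8 → match
9 → no match
10 → no match
Total matched: 5

5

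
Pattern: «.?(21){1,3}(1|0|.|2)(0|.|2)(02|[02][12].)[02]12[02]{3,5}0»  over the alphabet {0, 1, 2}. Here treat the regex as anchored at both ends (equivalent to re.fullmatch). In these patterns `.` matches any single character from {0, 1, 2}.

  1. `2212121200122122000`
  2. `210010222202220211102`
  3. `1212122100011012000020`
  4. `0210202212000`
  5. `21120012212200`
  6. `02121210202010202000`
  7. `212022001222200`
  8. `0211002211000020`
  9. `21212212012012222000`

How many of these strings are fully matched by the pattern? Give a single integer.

2

1 → match
2 → no match — must end with `0`
3 → no match
4 → no match
5 → no match
6 → no match
7 → match
8 → no match
9 → no match
Total matched: 2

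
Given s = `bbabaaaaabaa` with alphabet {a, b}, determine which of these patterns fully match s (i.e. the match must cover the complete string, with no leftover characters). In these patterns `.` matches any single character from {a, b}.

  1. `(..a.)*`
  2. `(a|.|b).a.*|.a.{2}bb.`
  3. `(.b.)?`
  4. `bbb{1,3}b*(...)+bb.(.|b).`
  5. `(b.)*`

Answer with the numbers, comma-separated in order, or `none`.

1 → match
2 → match
3 → no match
4 → no match — must start with `bbb`
5 → no match

1, 2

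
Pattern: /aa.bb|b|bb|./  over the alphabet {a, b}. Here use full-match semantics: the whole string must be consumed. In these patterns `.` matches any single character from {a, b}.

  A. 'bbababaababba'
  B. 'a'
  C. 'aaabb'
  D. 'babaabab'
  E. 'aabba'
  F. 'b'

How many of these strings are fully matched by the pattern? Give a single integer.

A → no match
B → match
C → match
D → no match
E → no match
F → match
Total matched: 3

3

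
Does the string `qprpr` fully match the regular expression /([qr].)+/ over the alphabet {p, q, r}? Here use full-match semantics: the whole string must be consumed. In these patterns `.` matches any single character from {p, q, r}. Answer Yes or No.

No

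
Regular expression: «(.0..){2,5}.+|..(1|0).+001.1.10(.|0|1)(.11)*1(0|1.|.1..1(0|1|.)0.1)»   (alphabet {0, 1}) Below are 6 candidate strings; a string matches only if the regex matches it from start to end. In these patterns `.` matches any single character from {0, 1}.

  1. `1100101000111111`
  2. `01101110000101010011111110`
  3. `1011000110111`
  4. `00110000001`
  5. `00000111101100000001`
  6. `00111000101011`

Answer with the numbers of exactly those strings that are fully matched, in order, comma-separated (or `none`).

2, 3, 4, 6

1 → no match
2 → match
3 → match
4 → match
5 → no match
6 → match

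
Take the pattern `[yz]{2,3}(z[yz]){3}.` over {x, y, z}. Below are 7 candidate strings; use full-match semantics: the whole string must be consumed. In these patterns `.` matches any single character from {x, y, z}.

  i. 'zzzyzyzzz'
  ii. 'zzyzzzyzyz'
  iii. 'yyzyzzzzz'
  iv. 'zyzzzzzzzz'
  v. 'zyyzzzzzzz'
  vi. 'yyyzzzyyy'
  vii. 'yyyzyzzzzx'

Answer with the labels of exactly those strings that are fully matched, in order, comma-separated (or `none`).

i → match
ii → match
iii → match
iv → match
v → match
vi → no match
vii → match

i, ii, iii, iv, v, vii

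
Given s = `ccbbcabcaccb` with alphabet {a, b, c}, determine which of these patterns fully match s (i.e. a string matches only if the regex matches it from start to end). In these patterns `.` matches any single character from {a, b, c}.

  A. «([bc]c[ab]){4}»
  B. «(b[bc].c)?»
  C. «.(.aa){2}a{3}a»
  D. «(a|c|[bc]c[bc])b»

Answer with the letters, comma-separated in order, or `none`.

A

A → match
B → no match
C → no match — must end with `aa`
D → no match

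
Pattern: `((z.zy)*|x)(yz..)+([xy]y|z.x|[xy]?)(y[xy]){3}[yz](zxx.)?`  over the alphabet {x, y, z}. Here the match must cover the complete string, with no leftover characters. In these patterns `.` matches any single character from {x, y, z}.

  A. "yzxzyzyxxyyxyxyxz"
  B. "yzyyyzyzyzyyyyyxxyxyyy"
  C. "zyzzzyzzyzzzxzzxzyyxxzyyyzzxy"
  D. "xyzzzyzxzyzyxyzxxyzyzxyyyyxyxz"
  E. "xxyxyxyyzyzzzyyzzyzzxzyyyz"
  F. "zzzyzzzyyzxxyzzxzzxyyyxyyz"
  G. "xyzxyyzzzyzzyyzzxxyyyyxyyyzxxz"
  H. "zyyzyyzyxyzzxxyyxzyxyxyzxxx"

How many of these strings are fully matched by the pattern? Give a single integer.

A → match
B → no match
C → no match
D → match
E → no match
F → match
G → match
H → no match
Total matched: 4

4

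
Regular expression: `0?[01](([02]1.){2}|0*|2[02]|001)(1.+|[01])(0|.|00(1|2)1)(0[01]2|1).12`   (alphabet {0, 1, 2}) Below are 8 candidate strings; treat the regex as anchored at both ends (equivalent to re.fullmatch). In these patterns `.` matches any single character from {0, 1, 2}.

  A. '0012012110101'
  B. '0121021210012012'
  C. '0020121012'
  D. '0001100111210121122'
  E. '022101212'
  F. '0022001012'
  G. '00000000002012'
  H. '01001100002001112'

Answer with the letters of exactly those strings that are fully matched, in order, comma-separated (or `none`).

A → no match — must end with '12'
B → match
C. '0020121012' → match
D → no match — must end with '12'
E. '022101212' → match
F. '0022001012' → match
G → match
H → match

B, C, E, F, G, H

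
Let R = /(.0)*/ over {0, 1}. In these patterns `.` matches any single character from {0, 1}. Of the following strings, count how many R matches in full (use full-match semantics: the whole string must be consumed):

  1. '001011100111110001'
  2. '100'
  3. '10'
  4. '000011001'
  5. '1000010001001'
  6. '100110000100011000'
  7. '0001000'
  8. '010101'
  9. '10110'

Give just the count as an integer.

1

1 → no match
2 → no match
3 → match
4 → no match
5 → no match
6 → no match
7 → no match
8 → no match
9 → no match
Total matched: 1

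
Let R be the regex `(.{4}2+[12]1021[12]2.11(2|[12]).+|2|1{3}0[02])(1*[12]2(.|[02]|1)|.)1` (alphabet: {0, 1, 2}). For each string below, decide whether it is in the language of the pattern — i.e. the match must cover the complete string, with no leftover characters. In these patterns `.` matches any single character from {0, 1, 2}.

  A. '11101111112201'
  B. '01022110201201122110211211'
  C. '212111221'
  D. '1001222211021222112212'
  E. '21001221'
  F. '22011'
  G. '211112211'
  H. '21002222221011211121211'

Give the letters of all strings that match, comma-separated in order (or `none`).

A → no match
B → no match
C → no match
D → no match — must end with '1'
E → no match
F → no match
G → match
H → no match

G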